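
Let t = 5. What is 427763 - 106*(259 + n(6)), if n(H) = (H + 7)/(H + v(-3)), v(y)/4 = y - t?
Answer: 400362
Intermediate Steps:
v(y) = -20 + 4*y (v(y) = 4*(y - 1*5) = 4*(y - 5) = 4*(-5 + y) = -20 + 4*y)
n(H) = (7 + H)/(-32 + H) (n(H) = (H + 7)/(H + (-20 + 4*(-3))) = (7 + H)/(H + (-20 - 12)) = (7 + H)/(H - 32) = (7 + H)/(-32 + H))
427763 - 106*(259 + n(6)) = 427763 - 106*(259 + (7 + 6)/(-32 + 6)) = 427763 - 106*(259 + 13/(-26)) = 427763 - 106*(259 - 1/26*13) = 427763 - 106*(259 - ½) = 427763 - 106*517/2 = 427763 - 1*27401 = 427763 - 27401 = 400362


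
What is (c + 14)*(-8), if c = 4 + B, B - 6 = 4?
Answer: -224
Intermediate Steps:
B = 10 (B = 6 + 4 = 10)
c = 14 (c = 4 + 10 = 14)
(c + 14)*(-8) = (14 + 14)*(-8) = 28*(-8) = -224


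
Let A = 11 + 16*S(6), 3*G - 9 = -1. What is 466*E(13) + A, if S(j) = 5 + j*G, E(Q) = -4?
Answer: -1517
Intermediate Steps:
G = 8/3 (G = 3 + (⅓)*(-1) = 3 - ⅓ = 8/3 ≈ 2.6667)
S(j) = 5 + 8*j/3 (S(j) = 5 + j*(8/3) = 5 + 8*j/3)
A = 347 (A = 11 + 16*(5 + (8/3)*6) = 11 + 16*(5 + 16) = 11 + 16*21 = 11 + 336 = 347)
466*E(13) + A = 466*(-4) + 347 = -1864 + 347 = -1517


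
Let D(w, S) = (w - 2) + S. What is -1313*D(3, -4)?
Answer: 3939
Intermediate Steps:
D(w, S) = -2 + S + w (D(w, S) = (-2 + w) + S = -2 + S + w)
-1313*D(3, -4) = -1313*(-2 - 4 + 3) = -1313*(-3) = 3939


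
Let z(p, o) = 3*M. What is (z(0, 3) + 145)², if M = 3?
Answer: 23716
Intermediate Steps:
z(p, o) = 9 (z(p, o) = 3*3 = 9)
(z(0, 3) + 145)² = (9 + 145)² = 154² = 23716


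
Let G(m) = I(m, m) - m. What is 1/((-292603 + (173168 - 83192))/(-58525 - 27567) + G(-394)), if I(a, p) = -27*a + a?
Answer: 86092/916049323 ≈ 9.3982e-5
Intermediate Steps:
I(a, p) = -26*a
G(m) = -27*m (G(m) = -26*m - m = -27*m)
1/((-292603 + (173168 - 83192))/(-58525 - 27567) + G(-394)) = 1/((-292603 + (173168 - 83192))/(-58525 - 27567) - 27*(-394)) = 1/((-292603 + 89976)/(-86092) + 10638) = 1/(-202627*(-1/86092) + 10638) = 1/(202627/86092 + 10638) = 1/(916049323/86092) = 86092/916049323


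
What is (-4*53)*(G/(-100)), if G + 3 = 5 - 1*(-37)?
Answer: 2067/25 ≈ 82.680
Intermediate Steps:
G = 39 (G = -3 + (5 - 1*(-37)) = -3 + (5 + 37) = -3 + 42 = 39)
(-4*53)*(G/(-100)) = (-4*53)*(39/(-100)) = -8268*(-1)/100 = -212*(-39/100) = 2067/25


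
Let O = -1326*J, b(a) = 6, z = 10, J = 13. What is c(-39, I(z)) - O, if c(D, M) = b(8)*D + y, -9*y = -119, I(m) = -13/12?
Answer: 153155/9 ≈ 17017.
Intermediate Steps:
I(m) = -13/12 (I(m) = -13*1/12 = -13/12)
y = 119/9 (y = -⅑*(-119) = 119/9 ≈ 13.222)
c(D, M) = 119/9 + 6*D (c(D, M) = 6*D + 119/9 = 119/9 + 6*D)
O = -17238 (O = -1326*13 = -17238)
c(-39, I(z)) - O = (119/9 + 6*(-39)) - 1*(-17238) = (119/9 - 234) + 17238 = -1987/9 + 17238 = 153155/9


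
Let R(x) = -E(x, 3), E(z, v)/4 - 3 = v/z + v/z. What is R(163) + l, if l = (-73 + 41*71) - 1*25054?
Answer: -3623188/163 ≈ -22228.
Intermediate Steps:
E(z, v) = 12 + 8*v/z (E(z, v) = 12 + 4*(v/z + v/z) = 12 + 4*(2*v/z) = 12 + 8*v/z)
R(x) = -12 - 24/x (R(x) = -(12 + 8*3/x) = -(12 + 24/x) = -12 - 24/x)
l = -22216 (l = (-73 + 2911) - 25054 = 2838 - 25054 = -22216)
R(163) + l = (-12 - 24/163) - 22216 = -1980/163 - 22216 = -3623188/163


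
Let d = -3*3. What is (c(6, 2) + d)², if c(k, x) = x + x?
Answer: 25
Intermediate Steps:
c(k, x) = 2*x
d = -9
(c(6, 2) + d)² = (2*2 - 9)² = (4 - 9)² = (-5)² = 25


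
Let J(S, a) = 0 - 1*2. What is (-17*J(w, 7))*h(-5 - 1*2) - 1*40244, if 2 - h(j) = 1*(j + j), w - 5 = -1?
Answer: -39700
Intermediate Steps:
w = 4 (w = 5 - 1 = 4)
J(S, a) = -2 (J(S, a) = 0 - 2 = -2)
h(j) = 2 - 2*j (h(j) = 2 - (j + j) = 2 - 2*j)
(-17*J(w, 7))*h(-5 - 1*2) - 1*40244 = (-17*(-2))*(2 - 2*(-5 - 1*2)) - 1*40244 = 34*(2 - 2*(-5 - 2)) - 40244 = 34*(2 - 2*(-7)) - 40244 = 34*(2 + 14) - 40244 = 34*16 - 40244 = 544 - 40244 = -39700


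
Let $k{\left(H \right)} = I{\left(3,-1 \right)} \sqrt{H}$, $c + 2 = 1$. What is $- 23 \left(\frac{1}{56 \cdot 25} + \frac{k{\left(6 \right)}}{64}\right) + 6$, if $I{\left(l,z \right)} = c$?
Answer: $\frac{8377}{1400} + \frac{23 \sqrt{6}}{64} \approx 6.8639$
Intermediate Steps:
$c = -1$ ($c = -2 + 1 = -1$)
$I{\left(l,z \right)} = -1$
$k{\left(H \right)} = - \sqrt{H}$
$- 23 \left(\frac{1}{56 \cdot 25} + \frac{k{\left(6 \right)}}{64}\right) + 6 = - 23 \left(\frac{1}{56 \cdot 25} + \frac{\left(-1\right) \sqrt{6}}{64}\right) + 6 = - 23 \left(\frac{1}{56} \cdot \frac{1}{25} + - \sqrt{6} \cdot \frac{1}{64}\right) + 6 = - 23 \left(\frac{1}{1400} - \frac{\sqrt{6}}{64}\right) + 6 = \left(- \frac{23}{1400} + \frac{23 \sqrt{6}}{64}\right) + 6 = \frac{8377}{1400} + \frac{23 \sqrt{6}}{64}$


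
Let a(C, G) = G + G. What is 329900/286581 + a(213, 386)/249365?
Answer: 82486754032/71463271065 ≈ 1.1543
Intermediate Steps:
a(C, G) = 2*G
329900/286581 + a(213, 386)/249365 = 329900/286581 + (2*386)/249365 = 329900*(1/286581) + 772*(1/249365) = 329900/286581 + 772/249365 = 82486754032/71463271065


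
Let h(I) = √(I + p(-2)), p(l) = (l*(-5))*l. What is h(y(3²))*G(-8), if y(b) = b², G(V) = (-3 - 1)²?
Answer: 16*√61 ≈ 124.96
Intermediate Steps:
p(l) = -5*l² (p(l) = (-5*l)*l = -5*l²)
G(V) = 16 (G(V) = (-4)² = 16)
h(I) = √(-20 + I) (h(I) = √(I - 5*(-2)²) = √(I - 5*4) = √(I - 20) = √(-20 + I))
h(y(3²))*G(-8) = √(-20 + (3²)²)*16 = √(-20 + 9²)*16 = √(-20 + 81)*16 = √61*16 = 16*√61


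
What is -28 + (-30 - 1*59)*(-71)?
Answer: 6291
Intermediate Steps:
-28 + (-30 - 1*59)*(-71) = -28 + (-30 - 59)*(-71) = -28 - 89*(-71) = -28 + 6319 = 6291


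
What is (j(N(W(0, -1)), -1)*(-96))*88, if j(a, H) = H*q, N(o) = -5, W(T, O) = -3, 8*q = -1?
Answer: -1056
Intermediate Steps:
q = -1/8 (q = (1/8)*(-1) = -1/8 ≈ -0.12500)
j(a, H) = -H/8 (j(a, H) = H*(-1/8) = -H/8)
(j(N(W(0, -1)), -1)*(-96))*88 = (-1/8*(-1)*(-96))*88 = ((1/8)*(-96))*88 = -12*88 = -1056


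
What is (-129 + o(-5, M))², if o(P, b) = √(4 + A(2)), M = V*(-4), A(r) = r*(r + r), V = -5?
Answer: 16653 - 516*√3 ≈ 15759.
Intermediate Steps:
A(r) = 2*r² (A(r) = r*(2*r) = 2*r²)
M = 20 (M = -5*(-4) = 20)
o(P, b) = 2*√3 (o(P, b) = √(4 + 2*2²) = √(4 + 2*4) = √(4 + 8) = √12 = 2*√3)
(-129 + o(-5, M))² = (-129 + 2*√3)²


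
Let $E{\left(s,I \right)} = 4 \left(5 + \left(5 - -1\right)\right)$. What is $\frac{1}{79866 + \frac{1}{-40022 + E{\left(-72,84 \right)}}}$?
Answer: $\frac{39978}{3192882947} \approx 1.2521 \cdot 10^{-5}$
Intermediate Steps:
$E{\left(s,I \right)} = 44$ ($E{\left(s,I \right)} = 4 \left(5 + \left(5 + 1\right)\right) = 4 \left(5 + 6\right) = 4 \cdot 11 = 44$)
$\frac{1}{79866 + \frac{1}{-40022 + E{\left(-72,84 \right)}}} = \frac{1}{79866 + \frac{1}{-40022 + 44}} = \frac{1}{79866 + \frac{1}{-39978}} = \frac{1}{79866 - \frac{1}{39978}} = \frac{1}{\frac{3192882947}{39978}} = \frac{39978}{3192882947}$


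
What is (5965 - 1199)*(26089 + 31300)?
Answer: 273515974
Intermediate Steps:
(5965 - 1199)*(26089 + 31300) = 4766*57389 = 273515974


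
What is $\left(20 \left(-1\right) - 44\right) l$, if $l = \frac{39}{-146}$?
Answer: $\frac{1248}{73} \approx 17.096$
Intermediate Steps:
$l = - \frac{39}{146}$ ($l = 39 \left(- \frac{1}{146}\right) = - \frac{39}{146} \approx -0.26712$)
$\left(20 \left(-1\right) - 44\right) l = \left(20 \left(-1\right) - 44\right) \left(- \frac{39}{146}\right) = \left(-20 - 44\right) \left(- \frac{39}{146}\right) = \left(-64\right) \left(- \frac{39}{146}\right) = \frac{1248}{73}$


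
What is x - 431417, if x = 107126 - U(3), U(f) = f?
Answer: -324294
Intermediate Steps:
x = 107123 (x = 107126 - 1*3 = 107126 - 3 = 107123)
x - 431417 = 107123 - 431417 = -324294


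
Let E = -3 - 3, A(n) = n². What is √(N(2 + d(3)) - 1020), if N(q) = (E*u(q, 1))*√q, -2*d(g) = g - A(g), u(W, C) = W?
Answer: √(-1020 - 30*√5) ≈ 32.971*I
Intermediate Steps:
E = -6
d(g) = g²/2 - g/2 (d(g) = -(g - g²)/2 = g²/2 - g/2)
N(q) = -6*q^(3/2) (N(q) = (-6*q)*√q = -6*q^(3/2))
√(N(2 + d(3)) - 1020) = √(-6*(2 + (½)*3*(-1 + 3))^(3/2) - 1020) = √(-6*(2 + (½)*3*2)^(3/2) - 1020) = √(-6*(2 + 3)^(3/2) - 1020) = √(-30*√5 - 1020) = √(-1020 - 30*√5)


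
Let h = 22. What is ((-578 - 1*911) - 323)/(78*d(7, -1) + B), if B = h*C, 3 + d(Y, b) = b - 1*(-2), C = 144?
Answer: -151/251 ≈ -0.60159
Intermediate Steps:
d(Y, b) = -1 + b (d(Y, b) = -3 + (b - 1*(-2)) = -3 + (b + 2) = -3 + (2 + b) = -1 + b)
B = 3168 (B = 22*144 = 3168)
((-578 - 1*911) - 323)/(78*d(7, -1) + B) = ((-578 - 1*911) - 323)/(78*(-1 - 1) + 3168) = ((-578 - 911) - 323)/(78*(-2) + 3168) = (-1489 - 323)/(-156 + 3168) = -1812/3012 = -1812*1/3012 = -151/251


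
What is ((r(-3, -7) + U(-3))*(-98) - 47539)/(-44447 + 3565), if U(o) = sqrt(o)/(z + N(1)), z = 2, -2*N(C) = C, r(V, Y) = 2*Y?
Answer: 46167/40882 + 98*I*sqrt(3)/61323 ≈ 1.1293 + 0.002768*I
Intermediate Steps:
N(C) = -C/2
U(o) = 2*sqrt(o)/3 (U(o) = sqrt(o)/(2 - 1/2*1) = sqrt(o)/(2 - 1/2) = sqrt(o)/(3/2) = 2*sqrt(o)/3)
((r(-3, -7) + U(-3))*(-98) - 47539)/(-44447 + 3565) = ((2*(-7) + 2*sqrt(-3)/3)*(-98) - 47539)/(-44447 + 3565) = ((-14 + 2*(I*sqrt(3))/3)*(-98) - 47539)/(-40882) = ((-14 + 2*I*sqrt(3)/3)*(-98) - 47539)*(-1/40882) = ((1372 - 196*I*sqrt(3)/3) - 47539)*(-1/40882) = (-46167 - 196*I*sqrt(3)/3)*(-1/40882) = 46167/40882 + 98*I*sqrt(3)/61323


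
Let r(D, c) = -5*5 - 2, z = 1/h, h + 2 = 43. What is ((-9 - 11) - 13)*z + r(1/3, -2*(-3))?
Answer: -1140/41 ≈ -27.805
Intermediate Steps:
h = 41 (h = -2 + 43 = 41)
z = 1/41 ≈ 0.024390
r(D, c) = -27 (r(D, c) = -25 - 2 = -27)
((-9 - 11) - 13)*z + r(1/3, -2*(-3)) = ((-9 - 11) - 13)*(1/41) - 27 = (-20 - 13)*(1/41) - 27 = -33*1/41 - 27 = -33/41 - 27 = -1140/41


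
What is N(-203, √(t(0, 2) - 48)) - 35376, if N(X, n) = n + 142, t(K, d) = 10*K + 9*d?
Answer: -35234 + I*√30 ≈ -35234.0 + 5.4772*I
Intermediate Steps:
t(K, d) = 9*d + 10*K
N(X, n) = 142 + n
N(-203, √(t(0, 2) - 48)) - 35376 = (142 + √((9*2 + 10*0) - 48)) - 35376 = (142 + √((18 + 0) - 48)) - 35376 = (142 + √(18 - 48)) - 35376 = (142 + √(-30)) - 35376 = (142 + I*√30) - 35376 = -35234 + I*√30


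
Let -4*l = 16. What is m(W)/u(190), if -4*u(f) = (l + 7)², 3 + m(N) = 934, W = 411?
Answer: -3724/9 ≈ -413.78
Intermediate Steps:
l = -4 (l = -¼*16 = -4)
m(N) = 931 (m(N) = -3 + 934 = 931)
u(f) = -9/4 (u(f) = -(-4 + 7)²/4 = -¼*3² = -¼*9 = -9/4)
m(W)/u(190) = 931/(-9/4) = 931*(-4/9) = -3724/9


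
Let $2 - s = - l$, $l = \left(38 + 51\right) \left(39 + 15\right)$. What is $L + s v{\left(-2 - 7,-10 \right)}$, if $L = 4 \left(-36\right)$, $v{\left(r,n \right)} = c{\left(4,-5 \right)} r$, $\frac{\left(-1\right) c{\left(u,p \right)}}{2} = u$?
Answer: $346032$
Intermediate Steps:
$c{\left(u,p \right)} = - 2 u$
$l = 4806$ ($l = 89 \cdot 54 = 4806$)
$v{\left(r,n \right)} = - 8 r$ ($v{\left(r,n \right)} = \left(-2\right) 4 r = - 8 r$)
$L = -144$
$s = 4808$ ($s = 2 - \left(-1\right) 4806 = 2 - -4806 = 2 + 4806 = 4808$)
$L + s v{\left(-2 - 7,-10 \right)} = -144 + 4808 \left(- 8 \left(-2 - 7\right)\right) = -144 + 4808 \left(\left(-8\right) \left(-9\right)\right) = -144 + 4808 \cdot 72 = -144 + 346176 = 346032$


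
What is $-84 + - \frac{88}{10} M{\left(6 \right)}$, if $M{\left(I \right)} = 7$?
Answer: $- \frac{728}{5} \approx -145.6$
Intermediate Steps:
$-84 + - \frac{88}{10} M{\left(6 \right)} = -84 + - \frac{88}{10} \cdot 7 = -84 + \left(-88\right) \frac{1}{10} \cdot 7 = -84 - \frac{308}{5} = - \frac{728}{5}$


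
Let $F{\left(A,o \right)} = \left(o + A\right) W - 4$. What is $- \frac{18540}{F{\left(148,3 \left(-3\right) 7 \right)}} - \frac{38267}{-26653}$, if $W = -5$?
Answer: $\frac{15471611}{346489} \approx 44.653$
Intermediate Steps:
$F{\left(A,o \right)} = -4 - 5 A - 5 o$ ($F{\left(A,o \right)} = \left(o + A\right) \left(-5\right) - 4 = \left(A + o\right) \left(-5\right) - 4 = \left(- 5 A - 5 o\right) - 4 = -4 - 5 A - 5 o$)
$- \frac{18540}{F{\left(148,3 \left(-3\right) 7 \right)}} - \frac{38267}{-26653} = - \frac{18540}{-4 - 740 - 5 \cdot 3 \left(-3\right) 7} - \frac{38267}{-26653} = - \frac{18540}{-4 - 740 - 5 \left(\left(-9\right) 7\right)} - - \frac{38267}{26653} = - \frac{18540}{-4 - 740 - -315} + \frac{38267}{26653} = - \frac{18540}{-4 - 740 + 315} + \frac{38267}{26653} = - \frac{18540}{-429} + \frac{38267}{26653} = \left(-18540\right) \left(- \frac{1}{429}\right) + \frac{38267}{26653} = \frac{6180}{143} + \frac{38267}{26653} = \frac{15471611}{346489}$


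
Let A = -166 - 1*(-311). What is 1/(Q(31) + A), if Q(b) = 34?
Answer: 1/179 ≈ 0.0055866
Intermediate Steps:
A = 145 (A = -166 + 311 = 145)
1/(Q(31) + A) = 1/(34 + 145) = 1/179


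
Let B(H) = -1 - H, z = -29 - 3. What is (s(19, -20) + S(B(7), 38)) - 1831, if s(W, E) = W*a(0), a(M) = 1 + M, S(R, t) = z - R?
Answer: -1836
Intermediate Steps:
z = -32
S(R, t) = -32 - R
s(W, E) = W (s(W, E) = W*(1 + 0) = W*1 = W)
(s(19, -20) + S(B(7), 38)) - 1831 = (19 + (-32 - (-1 - 1*7))) - 1831 = (19 + (-32 - (-1 - 7))) - 1831 = (19 + (-32 - 1*(-8))) - 1831 = (19 + (-32 + 8)) - 1831 = (19 - 24) - 1831 = -5 - 1831 = -1836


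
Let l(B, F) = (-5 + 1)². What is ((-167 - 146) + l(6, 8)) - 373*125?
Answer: -46922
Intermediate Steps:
l(B, F) = 16 (l(B, F) = (-4)² = 16)
((-167 - 146) + l(6, 8)) - 373*125 = ((-167 - 146) + 16) - 373*125 = (-313 + 16) - 46625 = -297 - 46625 = -46922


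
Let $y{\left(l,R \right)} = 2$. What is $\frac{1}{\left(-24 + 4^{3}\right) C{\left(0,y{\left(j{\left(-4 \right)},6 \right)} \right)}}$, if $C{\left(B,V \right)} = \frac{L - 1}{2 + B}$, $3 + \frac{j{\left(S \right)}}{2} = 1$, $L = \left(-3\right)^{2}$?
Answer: $\frac{1}{160} \approx 0.00625$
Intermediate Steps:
$L = 9$
$j{\left(S \right)} = -4$ ($j{\left(S \right)} = -6 + 2 \cdot 1 = -6 + 2 = -4$)
$C{\left(B,V \right)} = \frac{8}{2 + B}$ ($C{\left(B,V \right)} = \frac{9 - 1}{2 + B} = \frac{8}{2 + B}$)
$\frac{1}{\left(-24 + 4^{3}\right) C{\left(0,y{\left(j{\left(-4 \right)},6 \right)} \right)}} = \frac{1}{\left(-24 + 4^{3}\right) \frac{8}{2 + 0}} = \frac{1}{\left(-24 + 64\right) \frac{8}{2}} = \frac{1}{40 \cdot 8 \cdot \frac{1}{2}} = \frac{1}{40 \cdot 4} = \frac{1}{160}$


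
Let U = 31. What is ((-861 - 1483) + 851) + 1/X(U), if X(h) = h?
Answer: -46282/31 ≈ -1493.0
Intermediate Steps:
((-861 - 1483) + 851) + 1/X(U) = ((-861 - 1483) + 851) + 1/31 = (-2344 + 851) + 1/31 = -1493 + 1/31 = -46282/31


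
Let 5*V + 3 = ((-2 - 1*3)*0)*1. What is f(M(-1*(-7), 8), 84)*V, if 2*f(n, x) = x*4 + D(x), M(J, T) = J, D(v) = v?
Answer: -126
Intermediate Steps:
f(n, x) = 5*x/2 (f(n, x) = (x*4 + x)/2 = (4*x + x)/2 = (5*x)/2 = 5*x/2)
V = -⅗ (V = -⅗ + (((-2 - 1*3)*0)*1)/5 = -⅗ + (((-2 - 3)*0)*1)/5 = -⅗ + (-5*0*1)/5 = -⅗ + (0*1)/5 = -⅗ + (⅕)*0 = -⅗ + 0 = -⅗ ≈ -0.60000)
f(M(-1*(-7), 8), 84)*V = ((5/2)*84)*(-⅗) = 210*(-⅗) = -126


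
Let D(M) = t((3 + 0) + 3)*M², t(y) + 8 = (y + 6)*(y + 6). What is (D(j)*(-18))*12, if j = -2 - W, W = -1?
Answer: -29376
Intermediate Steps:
j = -1 (j = -2 - 1*(-1) = -2 + 1 = -1)
t(y) = -8 + (6 + y)² (t(y) = -8 + (y + 6)*(y + 6) = -8 + (6 + y)*(6 + y) = -8 + (6 + y)²)
D(M) = 136*M² (D(M) = (-8 + (6 + ((3 + 0) + 3))²)*M² = (-8 + (6 + (3 + 3))²)*M² = (-8 + (6 + 6)²)*M² = (-8 + 12²)*M² = (-8 + 144)*M² = 136*M²)
(D(j)*(-18))*12 = ((136*(-1)²)*(-18))*12 = ((136*1)*(-18))*12 = (136*(-18))*12 = -2448*12 = -29376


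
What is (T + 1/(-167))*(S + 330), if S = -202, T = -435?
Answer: -9298688/167 ≈ -55681.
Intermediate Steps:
(T + 1/(-167))*(S + 330) = (-435 + 1/(-167))*(-202 + 330) = (-435 - 1/167)*128 = -72646/167*128 = -9298688/167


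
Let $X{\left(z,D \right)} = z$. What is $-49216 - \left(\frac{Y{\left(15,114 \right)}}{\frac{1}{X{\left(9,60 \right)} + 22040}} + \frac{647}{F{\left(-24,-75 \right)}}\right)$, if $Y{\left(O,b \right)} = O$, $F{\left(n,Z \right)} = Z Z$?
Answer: $- \frac{2137225022}{5625} \approx -3.7995 \cdot 10^{5}$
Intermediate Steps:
$F{\left(n,Z \right)} = Z^{2}$
$-49216 - \left(\frac{Y{\left(15,114 \right)}}{\frac{1}{X{\left(9,60 \right)} + 22040}} + \frac{647}{F{\left(-24,-75 \right)}}\right) = -49216 - \left(\frac{15}{\frac{1}{9 + 22040}} + \frac{647}{\left(-75\right)^{2}}\right) = -49216 - \left(\frac{15}{\frac{1}{22049}} + \frac{647}{5625}\right) = -49216 - \left(15 \frac{1}{\frac{1}{22049}} + 647 \cdot \frac{1}{5625}\right) = -49216 - \left(15 \cdot 22049 + \frac{647}{5625}\right) = -49216 - \left(330735 + \frac{647}{5625}\right) = -49216 - \frac{1860385022}{5625} = - \frac{2137225022}{5625}$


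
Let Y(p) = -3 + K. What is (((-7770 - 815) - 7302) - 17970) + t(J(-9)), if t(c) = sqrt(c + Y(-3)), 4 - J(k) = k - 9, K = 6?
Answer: -33852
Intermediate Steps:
Y(p) = 3 (Y(p) = -3 + 6 = 3)
J(k) = 13 - k (J(k) = 4 - (k - 9) = 4 - (-9 + k) = 4 + (9 - k) = 13 - k)
t(c) = sqrt(3 + c) (t(c) = sqrt(c + 3) = sqrt(3 + c))
(((-7770 - 815) - 7302) - 17970) + t(J(-9)) = (((-7770 - 815) - 7302) - 17970) + sqrt(3 + (13 - 1*(-9))) = ((-8585 - 7302) - 17970) + sqrt(3 + (13 + 9)) = (-15887 - 17970) + sqrt(3 + 22) = -33857 + sqrt(25) = -33857 + 5 = -33852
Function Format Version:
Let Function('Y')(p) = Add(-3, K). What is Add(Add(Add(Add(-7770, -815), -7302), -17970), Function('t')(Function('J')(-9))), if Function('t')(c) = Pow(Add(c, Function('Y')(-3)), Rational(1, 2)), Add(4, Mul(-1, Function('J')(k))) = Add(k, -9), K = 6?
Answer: -33852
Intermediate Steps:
Function('Y')(p) = 3 (Function('Y')(p) = Add(-3, 6) = 3)
Function('J')(k) = Add(13, Mul(-1, k)) (Function('J')(k) = Add(4, Mul(-1, Add(k, -9))) = Add(4, Mul(-1, Add(-9, k))) = Add(4, Add(9, Mul(-1, k))) = Add(13, Mul(-1, k)))
Function('t')(c) = Pow(Add(3, c), Rational(1, 2)) (Function('t')(c) = Pow(Add(c, 3), Rational(1, 2)) = Pow(Add(3, c), Rational(1, 2)))
Add(Add(Add(Add(-7770, -815), -7302), -17970), Function('t')(Function('J')(-9))) = Add(Add(Add(Add(-7770, -815), -7302), -17970), Pow(Add(3, Add(13, Mul(-1, -9))), Rational(1, 2))) = Add(Add(Add(-8585, -7302), -17970), Pow(Add(3, Add(13, 9)), Rational(1, 2))) = Add(Add(-15887, -17970), Pow(Add(3, 22), Rational(1, 2))) = Add(-33857, Pow(25, Rational(1, 2))) = Add(-33857, 5) = -33852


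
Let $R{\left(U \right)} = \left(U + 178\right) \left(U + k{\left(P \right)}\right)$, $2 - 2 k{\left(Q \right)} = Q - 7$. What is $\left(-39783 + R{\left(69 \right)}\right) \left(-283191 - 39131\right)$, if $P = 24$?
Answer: $7926703785$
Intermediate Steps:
$k{\left(Q \right)} = \frac{9}{2} - \frac{Q}{2}$ ($k{\left(Q \right)} = 1 - \frac{Q - 7}{2} = 1 - \frac{-7 + Q}{2} = 1 - \left(- \frac{7}{2} + \frac{Q}{2}\right) = \frac{9}{2} - \frac{Q}{2}$)
$R{\left(U \right)} = \left(178 + U\right) \left(- \frac{15}{2} + U\right)$ ($R{\left(U \right)} = \left(U + 178\right) \left(U + \left(\frac{9}{2} - 12\right)\right) = \left(178 + U\right) \left(U + \left(\frac{9}{2} - 12\right)\right) = \left(178 + U\right) \left(U - \frac{15}{2}\right) = \left(178 + U\right) \left(- \frac{15}{2} + U\right)$)
$\left(-39783 + R{\left(69 \right)}\right) \left(-283191 - 39131\right) = \left(-39783 + \left(-1335 + 69^{2} + \frac{341}{2} \cdot 69\right)\right) \left(-283191 - 39131\right) = \left(-39783 + \left(-1335 + 4761 + \frac{23529}{2}\right)\right) \left(-322322\right) = \left(-39783 + \frac{30381}{2}\right) \left(-322322\right) = \left(- \frac{49185}{2}\right) \left(-322322\right) = 7926703785$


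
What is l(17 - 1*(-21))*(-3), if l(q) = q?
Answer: -114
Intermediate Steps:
l(17 - 1*(-21))*(-3) = (17 - 1*(-21))*(-3) = (17 + 21)*(-3) = 38*(-3) = -114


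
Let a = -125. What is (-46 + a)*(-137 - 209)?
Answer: 59166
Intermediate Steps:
(-46 + a)*(-137 - 209) = (-46 - 125)*(-137 - 209) = -171*(-346) = 59166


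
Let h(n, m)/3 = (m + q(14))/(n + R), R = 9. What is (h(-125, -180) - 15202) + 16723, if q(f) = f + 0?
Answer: 88467/58 ≈ 1525.3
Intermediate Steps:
q(f) = f
h(n, m) = 3*(14 + m)/(9 + n) (h(n, m) = 3*((m + 14)/(n + 9)) = 3*((14 + m)/(9 + n)) = 3*(14 + m)/(9 + n))
(h(-125, -180) - 15202) + 16723 = (3*(14 - 180)/(9 - 125) - 15202) + 16723 = (3*(-166)/(-116) - 15202) + 16723 = (3*(-1/116)*(-166) - 15202) + 16723 = (249/58 - 15202) + 16723 = -881467/58 + 16723 = 88467/58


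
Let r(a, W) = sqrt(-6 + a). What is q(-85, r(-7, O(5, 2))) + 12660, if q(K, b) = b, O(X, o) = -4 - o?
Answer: 12660 + I*sqrt(13) ≈ 12660.0 + 3.6056*I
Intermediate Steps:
q(-85, r(-7, O(5, 2))) + 12660 = sqrt(-6 - 7) + 12660 = sqrt(-13) + 12660 = I*sqrt(13) + 12660 = 12660 + I*sqrt(13)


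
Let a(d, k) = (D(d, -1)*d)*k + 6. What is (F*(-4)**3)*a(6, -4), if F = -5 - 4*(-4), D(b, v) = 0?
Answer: -4224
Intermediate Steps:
F = 11 (F = -5 + 16 = 11)
a(d, k) = 6 (a(d, k) = (0*d)*k + 6 = 0*k + 6 = 0 + 6 = 6)
(F*(-4)**3)*a(6, -4) = (11*(-4)**3)*6 = (11*(-64))*6 = -704*6 = -4224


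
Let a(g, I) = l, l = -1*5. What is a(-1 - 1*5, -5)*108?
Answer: -540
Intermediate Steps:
l = -5
a(g, I) = -5
a(-1 - 1*5, -5)*108 = -5*108 = -540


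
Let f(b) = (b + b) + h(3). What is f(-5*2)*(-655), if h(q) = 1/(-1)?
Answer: 13755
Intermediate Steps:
h(q) = -1
f(b) = -1 + 2*b (f(b) = (b + b) - 1 = 2*b - 1 = -1 + 2*b)
f(-5*2)*(-655) = (-1 + 2*(-5*2))*(-655) = (-1 + 2*(-10))*(-655) = (-1 - 20)*(-655) = -21*(-655) = 13755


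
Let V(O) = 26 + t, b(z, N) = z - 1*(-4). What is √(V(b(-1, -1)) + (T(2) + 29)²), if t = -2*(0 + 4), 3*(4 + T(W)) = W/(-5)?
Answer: √143179/15 ≈ 25.226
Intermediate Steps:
b(z, N) = 4 + z (b(z, N) = z + 4 = 4 + z)
T(W) = -4 - W/15 (T(W) = -4 + (W/(-5))/3 = -4 + (W*(-⅕))/3 = -4 + (-W/5)/3 = -4 - W/15)
t = -8 (t = -2*4 = -8)
V(O) = 18 (V(O) = 26 - 8 = 18)
√(V(b(-1, -1)) + (T(2) + 29)²) = √(18 + ((-4 - 1/15*2) + 29)²) = √(18 + ((-4 - 2/15) + 29)²) = √(18 + (-62/15 + 29)²) = √(18 + (373/15)²) = √(18 + 139129/225) = √(143179/225) = √143179/15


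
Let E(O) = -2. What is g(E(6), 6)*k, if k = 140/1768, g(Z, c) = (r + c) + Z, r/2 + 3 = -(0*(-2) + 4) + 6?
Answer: 35/221 ≈ 0.15837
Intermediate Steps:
r = -2 (r = -6 + 2*(-(0*(-2) + 4) + 6) = -6 + 2*(-(0 + 4) + 6) = -6 + 2*(-1*4 + 6) = -6 + 2*(-4 + 6) = -6 + 2*2 = -6 + 4 = -2)
g(Z, c) = -2 + Z + c (g(Z, c) = (-2 + c) + Z = -2 + Z + c)
k = 35/442 (k = 140*(1/1768) = 35/442 ≈ 0.079185)
g(E(6), 6)*k = (-2 - 2 + 6)*(35/442) = 2*(35/442) = 35/221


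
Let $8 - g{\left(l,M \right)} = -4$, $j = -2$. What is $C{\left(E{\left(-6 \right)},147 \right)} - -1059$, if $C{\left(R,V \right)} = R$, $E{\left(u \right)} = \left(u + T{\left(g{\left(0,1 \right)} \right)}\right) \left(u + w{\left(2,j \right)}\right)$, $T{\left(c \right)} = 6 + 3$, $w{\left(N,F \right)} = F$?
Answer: $1035$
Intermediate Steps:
$g{\left(l,M \right)} = 12$ ($g{\left(l,M \right)} = 8 - -4 = 8 + 4 = 12$)
$T{\left(c \right)} = 9$
$E{\left(u \right)} = \left(-2 + u\right) \left(9 + u\right)$ ($E{\left(u \right)} = \left(u + 9\right) \left(u - 2\right) = \left(9 + u\right) \left(-2 + u\right) = \left(-2 + u\right) \left(9 + u\right)$)
$C{\left(E{\left(-6 \right)},147 \right)} - -1059 = \left(-18 + \left(-6\right)^{2} + 7 \left(-6\right)\right) - -1059 = \left(-18 + 36 - 42\right) + 1059 = -24 + 1059 = 1035$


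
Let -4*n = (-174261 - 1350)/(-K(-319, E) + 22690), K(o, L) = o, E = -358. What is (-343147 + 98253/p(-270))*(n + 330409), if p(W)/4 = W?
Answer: -83502106214930173/736288 ≈ -1.1341e+11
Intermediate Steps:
p(W) = 4*W
n = 175611/92036 (n = -(-174261 - 1350)/(4*(-1*(-319) + 22690)) = -(-175611)/(4*(319 + 22690)) = -(-175611)/(4*23009) = -¼*(-175611/23009) = 175611/92036 ≈ 1.9081)
(-343147 + 98253/p(-270))*(n + 330409) = (-343147 + 98253/((4*(-270))))*(175611/92036 + 330409) = (-343147 + 98253/(-1080))*(30409698335/92036) = (-343147 + 98253*(-1/1080))*(30409698335/92036) = (-343147 - 3639/40)*(30409698335/92036) = -13729519/40*30409698335/92036 = -83502106214930173/736288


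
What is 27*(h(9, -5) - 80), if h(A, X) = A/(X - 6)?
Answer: -24003/11 ≈ -2182.1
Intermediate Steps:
h(A, X) = A/(-6 + X)
27*(h(9, -5) - 80) = 27*(9/(-6 - 5) - 80) = 27*(9/(-11) - 80) = 27*(9*(-1/11) - 80) = 27*(-9/11 - 80) = 27*(-889/11) = -24003/11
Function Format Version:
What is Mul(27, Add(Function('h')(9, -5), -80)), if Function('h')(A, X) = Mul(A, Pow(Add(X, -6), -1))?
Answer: Rational(-24003, 11) ≈ -2182.1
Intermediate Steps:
Function('h')(A, X) = Mul(A, Pow(Add(-6, X), -1))
Mul(27, Add(Function('h')(9, -5), -80)) = Mul(27, Add(Mul(9, Pow(Add(-6, -5), -1)), -80)) = Mul(27, Add(Mul(9, Pow(-11, -1)), -80)) = Mul(27, Add(Mul(9, Rational(-1, 11)), -80)) = Mul(27, Add(Rational(-9, 11), -80)) = Mul(27, Rational(-889, 11)) = Rational(-24003, 11)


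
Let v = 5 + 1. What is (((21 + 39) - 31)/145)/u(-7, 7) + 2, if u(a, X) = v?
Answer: 61/30 ≈ 2.0333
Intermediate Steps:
v = 6
u(a, X) = 6
(((21 + 39) - 31)/145)/u(-7, 7) + 2 = (((21 + 39) - 31)/145)/6 + 2 = ((60 - 31)*(1/145))/6 + 2 = (29*(1/145))/6 + 2 = (⅙)*(⅕) + 2 = 1/30 + 2 = 61/30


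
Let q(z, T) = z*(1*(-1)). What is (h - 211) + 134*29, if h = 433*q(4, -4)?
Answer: 1943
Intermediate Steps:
q(z, T) = -z (q(z, T) = z*(-1) = -z)
h = -1732 (h = 433*(-1*4) = 433*(-4) = -1732)
(h - 211) + 134*29 = (-1732 - 211) + 134*29 = -1943 + 3886 = 1943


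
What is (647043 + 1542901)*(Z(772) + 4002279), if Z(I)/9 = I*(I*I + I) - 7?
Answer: 9088843345037376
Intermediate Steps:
Z(I) = -63 + 9*I*(I + I²) (Z(I) = 9*(I*(I*I + I) - 7) = 9*(I*(I² + I) - 7) = 9*(I*(I + I²) - 7) = 9*(-7 + I*(I + I²)) = -63 + 9*I*(I + I²))
(647043 + 1542901)*(Z(772) + 4002279) = (647043 + 1542901)*((-63 + 9*772² + 9*772³) + 4002279) = 2189944*((-63 + 9*595984 + 9*460099648) + 4002279) = 2189944*((-63 + 5363856 + 4140896832) + 4002279) = 2189944*(4146260625 + 4002279) = 2189944*4150262904 = 9088843345037376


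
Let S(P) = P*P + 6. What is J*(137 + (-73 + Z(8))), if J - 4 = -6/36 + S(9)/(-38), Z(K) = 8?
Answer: 2112/19 ≈ 111.16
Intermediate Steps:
S(P) = 6 + P² (S(P) = P² + 6 = 6 + P²)
J = 88/57 (J = 4 + (-6/36 + (6 + 9²)/(-38)) = 4 + (-6*1/36 + (6 + 81)*(-1/38)) = 4 + (-⅙ + 87*(-1/38)) = 4 + (-⅙ - 87/38) = 4 - 140/57 = 88/57 ≈ 1.5439)
J*(137 + (-73 + Z(8))) = 88*(137 + (-73 + 8))/57 = 88*(137 - 65)/57 = (88/57)*72 = 2112/19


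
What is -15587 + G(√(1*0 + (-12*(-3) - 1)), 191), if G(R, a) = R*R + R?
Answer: -15552 + √35 ≈ -15546.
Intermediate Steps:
G(R, a) = R + R² (G(R, a) = R² + R = R + R²)
-15587 + G(√(1*0 + (-12*(-3) - 1)), 191) = -15587 + √(1*0 + (-12*(-3) - 1))*(1 + √(1*0 + (-12*(-3) - 1))) = -15587 + √(0 + (-2*(-18) - 1))*(1 + √(0 + (-2*(-18) - 1))) = -15587 + √(0 + (36 - 1))*(1 + √(0 + (36 - 1))) = -15587 + √(0 + 35)*(1 + √(0 + 35)) = -15587 + √35*(1 + √35)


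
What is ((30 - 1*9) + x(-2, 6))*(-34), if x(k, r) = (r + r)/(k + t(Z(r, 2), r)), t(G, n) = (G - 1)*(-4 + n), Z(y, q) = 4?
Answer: -816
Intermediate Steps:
t(G, n) = (-1 + G)*(-4 + n)
x(k, r) = 2*r/(-12 + k + 3*r) (x(k, r) = (r + r)/(k + (4 - r - 4*4 + 4*r)) = (2*r)/(k + (4 - r - 16 + 4*r)) = (2*r)/(k + (-12 + 3*r)) = (2*r)/(-12 + k + 3*r) = 2*r/(-12 + k + 3*r))
((30 - 1*9) + x(-2, 6))*(-34) = ((30 - 1*9) + 2*6/(-12 - 2 + 3*6))*(-34) = ((30 - 9) + 2*6/(-12 - 2 + 18))*(-34) = (21 + 2*6/4)*(-34) = (21 + 2*6*(¼))*(-34) = (21 + 3)*(-34) = 24*(-34) = -816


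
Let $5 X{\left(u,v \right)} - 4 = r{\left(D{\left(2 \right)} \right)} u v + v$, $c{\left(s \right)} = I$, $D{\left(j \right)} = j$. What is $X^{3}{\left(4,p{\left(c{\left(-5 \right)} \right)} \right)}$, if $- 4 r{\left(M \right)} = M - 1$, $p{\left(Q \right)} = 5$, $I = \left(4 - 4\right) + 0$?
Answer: $\frac{64}{125} \approx 0.512$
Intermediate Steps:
$I = 0$ ($I = 0 + 0 = 0$)
$c{\left(s \right)} = 0$
$r{\left(M \right)} = \frac{1}{4} - \frac{M}{4}$ ($r{\left(M \right)} = - \frac{M - 1}{4} = - \frac{-1 + M}{4} = \frac{1}{4} - \frac{M}{4}$)
$X{\left(u,v \right)} = \frac{4}{5} + \frac{v}{5} - \frac{u v}{20}$ ($X{\left(u,v \right)} = \frac{4}{5} + \frac{\left(\frac{1}{4} - \frac{1}{2}\right) u v + v}{5} = \frac{4}{5} + \frac{- \frac{u}{4} v + v}{5} = \frac{4}{5} + \frac{- \frac{u v}{4} + v}{5} = \frac{4}{5} + \frac{v - \frac{u v}{4}}{5} = \frac{4}{5} - \left(- \frac{v}{5} + \frac{u v}{20}\right) = \frac{4}{5} + \frac{v}{5} - \frac{u v}{20}$)
$X^{3}{\left(4,p{\left(c{\left(-5 \right)} \right)} \right)} = \left(\frac{4}{5} + \frac{1}{5} \cdot 5 - \frac{1}{5} \cdot 5\right)^{3} = \left(\frac{4}{5} + 1 - 1\right)^{3} = \left(\frac{4}{5}\right)^{3} = \frac{64}{125}$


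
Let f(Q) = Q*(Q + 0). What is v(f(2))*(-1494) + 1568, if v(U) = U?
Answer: -4408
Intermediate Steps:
f(Q) = Q² (f(Q) = Q*Q = Q²)
v(f(2))*(-1494) + 1568 = 2²*(-1494) + 1568 = 4*(-1494) + 1568 = -5976 + 1568 = -4408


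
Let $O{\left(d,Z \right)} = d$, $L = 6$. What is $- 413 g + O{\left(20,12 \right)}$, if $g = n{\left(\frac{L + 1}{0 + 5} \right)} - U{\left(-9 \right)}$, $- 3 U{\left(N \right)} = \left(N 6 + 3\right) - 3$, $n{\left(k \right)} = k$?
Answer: $\frac{34379}{5} \approx 6875.8$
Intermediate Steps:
$U{\left(N \right)} = - 2 N$ ($U{\left(N \right)} = - \frac{\left(N 6 + 3\right) - 3}{3} = - \frac{\left(6 N + 3\right) - 3}{3} = - \frac{\left(3 + 6 N\right) - 3}{3} = - \frac{6 N}{3} = - 2 N$)
$g = - \frac{83}{5}$ ($g = \frac{6 + 1}{0 + 5} - \left(-2\right) \left(-9\right) = \frac{7}{5} - 18 = - \frac{83}{5} \approx -16.6$)
$- 413 g + O{\left(20,12 \right)} = \left(-413\right) \left(- \frac{83}{5}\right) + 20 = \frac{34279}{5} + 20 = \frac{34379}{5}$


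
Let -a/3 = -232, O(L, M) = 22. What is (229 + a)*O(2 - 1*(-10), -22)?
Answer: 20350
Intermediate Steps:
a = 696 (a = -3*(-232) = 696)
(229 + a)*O(2 - 1*(-10), -22) = (229 + 696)*22 = 925*22 = 20350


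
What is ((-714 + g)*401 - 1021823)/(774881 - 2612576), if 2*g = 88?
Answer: 1290493/1837695 ≈ 0.70223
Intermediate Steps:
g = 44 (g = (½)*88 = 44)
((-714 + g)*401 - 1021823)/(774881 - 2612576) = ((-714 + 44)*401 - 1021823)/(774881 - 2612576) = (-670*401 - 1021823)/(-1837695) = (-268670 - 1021823)*(-1/1837695) = -1290493*(-1/1837695) = 1290493/1837695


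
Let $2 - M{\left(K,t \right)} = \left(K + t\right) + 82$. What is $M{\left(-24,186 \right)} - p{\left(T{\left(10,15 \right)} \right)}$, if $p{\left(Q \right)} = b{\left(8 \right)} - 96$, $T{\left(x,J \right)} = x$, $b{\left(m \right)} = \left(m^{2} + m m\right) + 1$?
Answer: $-275$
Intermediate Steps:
$b{\left(m \right)} = 1 + 2 m^{2}$ ($b{\left(m \right)} = \left(m^{2} + m^{2}\right) + 1 = 2 m^{2} + 1 = 1 + 2 m^{2}$)
$M{\left(K,t \right)} = -80 - K - t$ ($M{\left(K,t \right)} = 2 - \left(\left(K + t\right) + 82\right) = 2 - \left(82 + K + t\right) = -80 - K - t$)
$p{\left(Q \right)} = 33$ ($p{\left(Q \right)} = \left(1 + 2 \cdot 8^{2}\right) - 96 = \left(1 + 2 \cdot 64\right) - 96 = \left(1 + 128\right) - 96 = 129 - 96 = 33$)
$M{\left(-24,186 \right)} - p{\left(T{\left(10,15 \right)} \right)} = \left(-80 - -24 - 186\right) - 33 = \left(-80 + 24 - 186\right) - 33 = -242 - 33 = -275$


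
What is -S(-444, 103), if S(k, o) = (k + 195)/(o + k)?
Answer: -249/341 ≈ -0.73021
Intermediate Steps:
S(k, o) = (195 + k)/(k + o)
-S(-444, 103) = -(195 - 444)/(-444 + 103) = -(-249)/(-341) = -(-1)*(-249)/341 = -1*249/341 = -249/341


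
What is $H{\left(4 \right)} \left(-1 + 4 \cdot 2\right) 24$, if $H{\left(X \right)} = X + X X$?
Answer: $3360$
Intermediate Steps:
$H{\left(X \right)} = X + X^{2}$
$H{\left(4 \right)} \left(-1 + 4 \cdot 2\right) 24 = 4 \left(1 + 4\right) \left(-1 + 4 \cdot 2\right) 24 = 4 \cdot 5 \left(-1 + 8\right) 24 = 20 \cdot 7 \cdot 24 = 140 \cdot 24 = 3360$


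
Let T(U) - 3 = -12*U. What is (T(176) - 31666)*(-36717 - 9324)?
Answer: 1555034775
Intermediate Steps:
T(U) = 3 - 12*U
(T(176) - 31666)*(-36717 - 9324) = ((3 - 12*176) - 31666)*(-36717 - 9324) = ((3 - 2112) - 31666)*(-46041) = (-2109 - 31666)*(-46041) = -33775*(-46041) = 1555034775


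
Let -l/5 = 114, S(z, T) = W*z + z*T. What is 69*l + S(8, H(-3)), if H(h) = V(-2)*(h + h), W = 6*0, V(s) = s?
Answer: -39234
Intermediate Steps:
W = 0
H(h) = -4*h (H(h) = -2*(h + h) = -4*h)
S(z, T) = T*z (S(z, T) = 0*z + z*T = 0 + T*z = T*z)
l = -570 (l = -5*114 = -570)
69*l + S(8, H(-3)) = 69*(-570) - 4*(-3)*8 = -39330 + 12*8 = -39330 + 96 = -39234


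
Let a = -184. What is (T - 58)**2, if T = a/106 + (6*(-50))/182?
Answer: 87649155136/23261329 ≈ 3768.0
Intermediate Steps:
T = -16322/4823 (T = -184/106 + (6*(-50))/182 = -184*1/106 - 300*1/182 = -92/53 - 150/91 = -16322/4823 ≈ -3.3842)
(T - 58)**2 = (-16322/4823 - 58)**2 = (-296056/4823)**2 = 87649155136/23261329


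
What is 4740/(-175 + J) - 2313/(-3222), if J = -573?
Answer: -376171/66946 ≈ -5.6190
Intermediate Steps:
4740/(-175 + J) - 2313/(-3222) = 4740/(-175 - 573) - 2313/(-3222) = 4740/(-748) - 2313*(-1/3222) = 4740*(-1/748) + 257/358 = -1185/187 + 257/358 = -376171/66946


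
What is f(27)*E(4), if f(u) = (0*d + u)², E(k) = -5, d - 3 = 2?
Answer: -3645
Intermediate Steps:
d = 5 (d = 3 + 2 = 5)
f(u) = u² (f(u) = (0*5 + u)² = (0 + u)² = u²)
f(27)*E(4) = 27²*(-5) = 729*(-5) = -3645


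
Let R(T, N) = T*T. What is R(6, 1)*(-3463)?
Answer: -124668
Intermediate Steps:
R(T, N) = T²
R(6, 1)*(-3463) = 6²*(-3463) = 36*(-3463) = -124668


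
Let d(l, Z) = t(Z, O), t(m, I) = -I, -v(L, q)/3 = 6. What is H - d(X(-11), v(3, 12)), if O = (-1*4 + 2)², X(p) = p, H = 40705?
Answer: 40709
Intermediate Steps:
v(L, q) = -18 (v(L, q) = -3*6 = -18)
O = 4 (O = (-4 + 2)² = (-2)² = 4)
d(l, Z) = -4 (d(l, Z) = -1*4 = -4)
H - d(X(-11), v(3, 12)) = 40705 - 1*(-4) = 40705 + 4 = 40709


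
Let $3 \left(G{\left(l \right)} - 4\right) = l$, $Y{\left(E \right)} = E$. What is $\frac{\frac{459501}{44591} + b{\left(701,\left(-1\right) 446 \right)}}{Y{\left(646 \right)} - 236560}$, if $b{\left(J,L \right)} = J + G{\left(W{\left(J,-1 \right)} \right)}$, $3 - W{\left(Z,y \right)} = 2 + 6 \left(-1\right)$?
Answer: $- \frac{96000605}{31558923522} \approx -0.0030419$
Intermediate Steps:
$W{\left(Z,y \right)} = 7$ ($W{\left(Z,y \right)} = 3 - \left(2 + 6 \left(-1\right)\right) = 3 - \left(2 - 6\right) = 3 - -4 = 3 + 4 = 7$)
$G{\left(l \right)} = 4 + \frac{l}{3}$
$b{\left(J,L \right)} = \frac{19}{3} + J$ ($b{\left(J,L \right)} = J + \left(4 + \frac{1}{3} \cdot 7\right) = J + \left(4 + \frac{7}{3}\right) = J + \frac{19}{3} = \frac{19}{3} + J$)
$\frac{\frac{459501}{44591} + b{\left(701,\left(-1\right) 446 \right)}}{Y{\left(646 \right)} - 236560} = \frac{\frac{459501}{44591} + \left(\frac{19}{3} + 701\right)}{646 - 236560} = \frac{459501 \cdot \frac{1}{44591} + \frac{2122}{3}}{-235914} = \left(\frac{459501}{44591} + \frac{2122}{3}\right) \left(- \frac{1}{235914}\right) = \frac{96000605}{133773} \left(- \frac{1}{235914}\right) = - \frac{96000605}{31558923522}$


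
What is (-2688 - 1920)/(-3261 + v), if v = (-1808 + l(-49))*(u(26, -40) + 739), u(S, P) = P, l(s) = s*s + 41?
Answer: -1536/146635 ≈ -0.010475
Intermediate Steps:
l(s) = 41 + s**2 (l(s) = s**2 + 41 = 41 + s**2)
v = 443166 (v = (-1808 + (41 + (-49)**2))*(-40 + 739) = (-1808 + (41 + 2401))*699 = (-1808 + 2442)*699 = 634*699 = 443166)
(-2688 - 1920)/(-3261 + v) = (-2688 - 1920)/(-3261 + 443166) = -4608/439905 = -4608*1/439905 = -1536/146635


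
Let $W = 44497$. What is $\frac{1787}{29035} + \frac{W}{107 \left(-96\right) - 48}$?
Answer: $- \frac{254705711}{59928240} \approx -4.2502$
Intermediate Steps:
$\frac{1787}{29035} + \frac{W}{107 \left(-96\right) - 48} = \frac{1787}{29035} + \frac{44497}{107 \left(-96\right) - 48} = 1787 \cdot \frac{1}{29035} + \frac{44497}{-10272 - 48} = \frac{1787}{29035} + \frac{44497}{-10320} = \frac{1787}{29035} + 44497 \left(- \frac{1}{10320}\right) = \frac{1787}{29035} - \frac{44497}{10320} = - \frac{254705711}{59928240}$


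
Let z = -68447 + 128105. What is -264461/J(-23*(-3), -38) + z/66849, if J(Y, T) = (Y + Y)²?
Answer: -5514275479/424357452 ≈ -12.994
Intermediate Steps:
J(Y, T) = 4*Y² (J(Y, T) = (2*Y)² = 4*Y²)
z = 59658
-264461/J(-23*(-3), -38) + z/66849 = -264461/(4*(-23*(-3))²) + 59658/66849 = -264461/(4*69²) + 59658*(1/66849) = -264461/(4*4761) + 19886/22283 = -264461/19044 + 19886/22283 = -5514275479/424357452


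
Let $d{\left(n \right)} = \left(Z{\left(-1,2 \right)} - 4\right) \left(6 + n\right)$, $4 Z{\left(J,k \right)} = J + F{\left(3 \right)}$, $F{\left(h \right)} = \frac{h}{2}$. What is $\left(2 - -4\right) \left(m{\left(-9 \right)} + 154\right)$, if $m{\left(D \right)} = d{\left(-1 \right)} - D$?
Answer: $\frac{3447}{4} \approx 861.75$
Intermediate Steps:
$F{\left(h \right)} = \frac{h}{2}$ ($F{\left(h \right)} = h \frac{1}{2} = \frac{h}{2}$)
$Z{\left(J,k \right)} = \frac{3}{8} + \frac{J}{4}$ ($Z{\left(J,k \right)} = \frac{J + \frac{1}{2} \cdot 3}{4} = \frac{J + \frac{3}{2}}{4} = \frac{\frac{3}{2} + J}{4} = \frac{3}{8} + \frac{J}{4}$)
$d{\left(n \right)} = - \frac{93}{4} - \frac{31 n}{8}$ ($d{\left(n \right)} = \left(\left(\frac{3}{8} + \frac{1}{4} \left(-1\right)\right) - 4\right) \left(6 + n\right) = \left(\left(\frac{3}{8} - \frac{1}{4}\right) - 4\right) \left(6 + n\right) = \left(\frac{1}{8} - 4\right) \left(6 + n\right) = - \frac{31 \left(6 + n\right)}{8} = - \frac{93}{4} - \frac{31 n}{8}$)
$m{\left(D \right)} = - \frac{155}{8} - D$ ($m{\left(D \right)} = \left(- \frac{93}{4} - - \frac{31}{8}\right) - D = \left(- \frac{93}{4} + \frac{31}{8}\right) - D = - \frac{155}{8} - D$)
$\left(2 - -4\right) \left(m{\left(-9 \right)} + 154\right) = \left(2 - -4\right) \left(\left(- \frac{155}{8} - -9\right) + 154\right) = \left(2 + 4\right) \left(\left(- \frac{155}{8} + 9\right) + 154\right) = 6 \left(- \frac{83}{8} + 154\right) = 6 \cdot \frac{1149}{8} = \frac{3447}{4}$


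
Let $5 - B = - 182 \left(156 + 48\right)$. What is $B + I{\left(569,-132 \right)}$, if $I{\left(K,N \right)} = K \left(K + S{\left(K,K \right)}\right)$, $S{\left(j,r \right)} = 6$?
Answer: $364308$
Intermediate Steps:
$I{\left(K,N \right)} = K \left(6 + K\right)$ ($I{\left(K,N \right)} = K \left(K + 6\right) = K \left(6 + K\right)$)
$B = 37133$ ($B = 5 - - 182 \left(156 + 48\right) = 5 - \left(-182\right) 204 = 5 - -37128 = 5 + 37128 = 37133$)
$B + I{\left(569,-132 \right)} = 37133 + 569 \left(6 + 569\right) = 37133 + 569 \cdot 575 = 37133 + 327175 = 364308$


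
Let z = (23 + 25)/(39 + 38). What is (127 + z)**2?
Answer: 96569929/5929 ≈ 16288.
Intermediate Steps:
z = 48/77 ≈ 0.62338
(127 + z)**2 = (127 + 48/77)**2 = (9827/77)**2 = 96569929/5929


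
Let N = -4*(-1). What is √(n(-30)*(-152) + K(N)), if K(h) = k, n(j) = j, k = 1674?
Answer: √6234 ≈ 78.956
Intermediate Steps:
N = 4
K(h) = 1674
√(n(-30)*(-152) + K(N)) = √(-30*(-152) + 1674) = √(4560 + 1674) = √6234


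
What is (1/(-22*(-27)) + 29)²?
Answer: 296769529/352836 ≈ 841.10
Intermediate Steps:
(1/(-22*(-27)) + 29)² = (-1/22*(-1/27) + 29)² = (1/594 + 29)² = (17227/594)² = 296769529/352836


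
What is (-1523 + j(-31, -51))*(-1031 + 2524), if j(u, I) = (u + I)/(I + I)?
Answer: -115904576/51 ≈ -2.2726e+6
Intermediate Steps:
j(u, I) = (I + u)/(2*I) (j(u, I) = (I + u)/((2*I)) = (I + u)*(1/(2*I)) = (I + u)/(2*I))
(-1523 + j(-31, -51))*(-1031 + 2524) = (-1523 + (1/2)*(-51 - 31)/(-51))*(-1031 + 2524) = (-1523 + (1/2)*(-1/51)*(-82))*1493 = (-1523 + 41/51)*1493 = -77632/51*1493 = -115904576/51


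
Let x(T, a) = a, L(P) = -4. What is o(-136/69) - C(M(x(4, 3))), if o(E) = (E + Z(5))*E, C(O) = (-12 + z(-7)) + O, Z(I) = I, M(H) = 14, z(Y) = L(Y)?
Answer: -18902/4761 ≈ -3.9702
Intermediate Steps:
z(Y) = -4
C(O) = -16 + O (C(O) = (-12 - 4) + O = -16 + O)
o(E) = E*(5 + E) (o(E) = (E + 5)*E = (5 + E)*E = E*(5 + E))
o(-136/69) - C(M(x(4, 3))) = (-136/69)*(5 - 136/69) - (-16 + 14) = (-136*1/69)*(5 - 136*1/69) - 1*(-2) = -136*(5 - 136/69)/69 + 2 = -136/69*209/69 + 2 = -28424/4761 + 2 = -18902/4761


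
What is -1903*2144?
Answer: -4080032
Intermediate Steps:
-1903*2144 = -1*4080032 = -4080032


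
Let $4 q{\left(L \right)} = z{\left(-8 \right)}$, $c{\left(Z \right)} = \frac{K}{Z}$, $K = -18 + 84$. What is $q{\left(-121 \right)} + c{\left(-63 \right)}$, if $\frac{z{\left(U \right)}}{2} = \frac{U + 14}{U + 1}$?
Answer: $- \frac{31}{21} \approx -1.4762$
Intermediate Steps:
$K = 66$
$c{\left(Z \right)} = \frac{66}{Z}$
$z{\left(U \right)} = \frac{2 \left(14 + U\right)}{1 + U}$ ($z{\left(U \right)} = 2 \frac{U + 14}{U + 1} = 2 \frac{14 + U}{1 + U} = \frac{2 \left(14 + U\right)}{1 + U}$)
$q{\left(L \right)} = - \frac{3}{7}$ ($q{\left(L \right)} = \frac{2 \frac{1}{1 - 8} \left(14 - 8\right)}{4} = \frac{2 \frac{1}{-7} \cdot 6}{4} = \frac{2 \left(- \frac{1}{7}\right) 6}{4} = \frac{1}{4} \left(- \frac{12}{7}\right) = - \frac{3}{7}$)
$q{\left(-121 \right)} + c{\left(-63 \right)} = - \frac{3}{7} + \frac{66}{-63} = - \frac{3}{7} + 66 \left(- \frac{1}{63}\right) = - \frac{3}{7} - \frac{22}{21} = - \frac{31}{21}$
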